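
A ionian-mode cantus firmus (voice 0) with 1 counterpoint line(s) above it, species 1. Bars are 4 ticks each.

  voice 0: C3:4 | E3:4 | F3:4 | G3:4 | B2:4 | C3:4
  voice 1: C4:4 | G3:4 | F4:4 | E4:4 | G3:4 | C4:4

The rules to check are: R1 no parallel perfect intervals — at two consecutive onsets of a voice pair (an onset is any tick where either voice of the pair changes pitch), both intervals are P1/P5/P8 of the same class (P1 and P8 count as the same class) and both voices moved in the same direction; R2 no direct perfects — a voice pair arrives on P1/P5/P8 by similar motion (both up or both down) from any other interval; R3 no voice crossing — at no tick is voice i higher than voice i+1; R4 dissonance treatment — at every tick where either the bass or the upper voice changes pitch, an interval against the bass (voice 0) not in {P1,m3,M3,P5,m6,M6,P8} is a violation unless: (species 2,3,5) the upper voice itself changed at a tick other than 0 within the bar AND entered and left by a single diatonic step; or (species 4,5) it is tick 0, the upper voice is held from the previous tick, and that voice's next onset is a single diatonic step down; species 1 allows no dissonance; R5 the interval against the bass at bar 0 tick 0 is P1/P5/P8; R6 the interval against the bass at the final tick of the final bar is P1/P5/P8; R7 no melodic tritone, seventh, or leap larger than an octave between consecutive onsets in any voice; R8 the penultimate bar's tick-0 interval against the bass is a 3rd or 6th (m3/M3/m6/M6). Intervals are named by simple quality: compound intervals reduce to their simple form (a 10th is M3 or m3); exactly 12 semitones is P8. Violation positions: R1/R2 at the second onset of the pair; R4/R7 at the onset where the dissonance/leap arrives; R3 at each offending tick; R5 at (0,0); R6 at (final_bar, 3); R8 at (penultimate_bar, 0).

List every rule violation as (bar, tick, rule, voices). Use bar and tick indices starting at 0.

(2, 0, R2, (0, 1))
(2, 0, R7, (1,))
(5, 0, R2, (0, 1))

bar 0: v0=C3 v1=C4 downbeat P8
bar 1: v0=E3 v1=G3 downbeat m3
bar 2: v0=F3 v1=F4 downbeat P8
bar 3: v0=G3 v1=E4 downbeat M6
bar 4: v0=B2 v1=G3 downbeat m6
bar 5: v0=C3 v1=C4 downbeat P8
  -> R2 @ bar 2 tick 0 v(0, 1): E3/G3 m3 -> F3/F4 P8 similar
  -> R7 @ bar 2 tick 0 v(1,): G3->F4 leap 10st
  -> R2 @ bar 5 tick 0 v(0, 1): B2/G3 m6 -> C3/C4 P8 similar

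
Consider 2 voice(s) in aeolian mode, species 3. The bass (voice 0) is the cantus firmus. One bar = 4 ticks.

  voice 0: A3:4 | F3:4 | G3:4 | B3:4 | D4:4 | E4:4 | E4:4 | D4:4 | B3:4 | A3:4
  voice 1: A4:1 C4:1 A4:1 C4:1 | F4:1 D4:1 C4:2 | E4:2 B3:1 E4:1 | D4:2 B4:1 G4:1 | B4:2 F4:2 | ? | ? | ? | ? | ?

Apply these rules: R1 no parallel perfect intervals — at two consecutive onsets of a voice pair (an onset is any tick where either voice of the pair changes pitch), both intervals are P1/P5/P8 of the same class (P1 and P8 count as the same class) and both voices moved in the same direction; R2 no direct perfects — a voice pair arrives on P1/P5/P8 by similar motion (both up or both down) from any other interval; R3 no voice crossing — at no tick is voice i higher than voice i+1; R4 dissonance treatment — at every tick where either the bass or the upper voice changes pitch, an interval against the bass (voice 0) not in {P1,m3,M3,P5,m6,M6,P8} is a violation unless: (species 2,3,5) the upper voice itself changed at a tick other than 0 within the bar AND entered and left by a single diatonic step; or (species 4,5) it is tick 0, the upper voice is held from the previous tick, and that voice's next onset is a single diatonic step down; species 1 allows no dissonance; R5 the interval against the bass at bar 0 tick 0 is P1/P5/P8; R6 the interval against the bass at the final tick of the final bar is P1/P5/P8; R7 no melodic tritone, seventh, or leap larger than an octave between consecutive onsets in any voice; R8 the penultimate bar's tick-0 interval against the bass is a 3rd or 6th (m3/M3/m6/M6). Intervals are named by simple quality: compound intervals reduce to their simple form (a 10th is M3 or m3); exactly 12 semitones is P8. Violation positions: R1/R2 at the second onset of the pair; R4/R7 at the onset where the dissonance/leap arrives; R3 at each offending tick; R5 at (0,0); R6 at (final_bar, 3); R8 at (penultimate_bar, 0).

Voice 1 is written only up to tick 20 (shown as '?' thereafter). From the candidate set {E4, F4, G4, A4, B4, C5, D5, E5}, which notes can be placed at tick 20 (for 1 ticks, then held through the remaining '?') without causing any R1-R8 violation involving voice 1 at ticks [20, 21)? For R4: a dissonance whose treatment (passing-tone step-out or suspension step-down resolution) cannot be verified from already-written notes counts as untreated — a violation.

E4: legal
F4: violates R4
G4: legal
A4: violates R4
B4: violates R2,R7
C5: legal
D5: violates R4
E5: violates R2,R7

{C5, E4, G4}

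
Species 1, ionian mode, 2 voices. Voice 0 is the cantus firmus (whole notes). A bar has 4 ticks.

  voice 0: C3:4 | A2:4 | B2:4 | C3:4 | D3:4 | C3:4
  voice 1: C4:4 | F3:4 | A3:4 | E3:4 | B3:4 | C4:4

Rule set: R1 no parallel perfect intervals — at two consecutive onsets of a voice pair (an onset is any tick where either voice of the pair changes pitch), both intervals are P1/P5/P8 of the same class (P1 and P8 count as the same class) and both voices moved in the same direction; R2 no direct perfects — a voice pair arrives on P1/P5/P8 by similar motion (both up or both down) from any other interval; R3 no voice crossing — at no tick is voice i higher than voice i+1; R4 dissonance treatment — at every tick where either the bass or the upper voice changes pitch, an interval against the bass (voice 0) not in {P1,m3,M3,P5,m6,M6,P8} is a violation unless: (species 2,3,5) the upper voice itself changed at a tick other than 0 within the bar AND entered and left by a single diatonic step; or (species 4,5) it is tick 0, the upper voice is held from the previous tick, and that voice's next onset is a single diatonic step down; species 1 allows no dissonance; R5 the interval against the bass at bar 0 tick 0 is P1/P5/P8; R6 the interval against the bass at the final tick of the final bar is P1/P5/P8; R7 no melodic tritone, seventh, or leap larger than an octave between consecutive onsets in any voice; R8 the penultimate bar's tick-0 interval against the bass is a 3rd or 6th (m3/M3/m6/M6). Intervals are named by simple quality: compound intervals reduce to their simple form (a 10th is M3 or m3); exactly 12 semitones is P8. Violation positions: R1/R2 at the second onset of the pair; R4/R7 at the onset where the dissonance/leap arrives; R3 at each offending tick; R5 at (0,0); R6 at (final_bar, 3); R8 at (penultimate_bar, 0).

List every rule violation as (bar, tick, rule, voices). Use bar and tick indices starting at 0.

bar 0: v0=C3 v1=C4 downbeat P8
bar 1: v0=A2 v1=F3 downbeat m6
bar 2: v0=B2 v1=A3 downbeat m7
bar 3: v0=C3 v1=E3 downbeat M3
bar 4: v0=D3 v1=B3 downbeat M6
bar 5: v0=C3 v1=C4 downbeat P8
  -> R4 @ bar 2 tick 0 v(0, 1): B2/A3 m7 untreated

(2, 0, R4, (0, 1))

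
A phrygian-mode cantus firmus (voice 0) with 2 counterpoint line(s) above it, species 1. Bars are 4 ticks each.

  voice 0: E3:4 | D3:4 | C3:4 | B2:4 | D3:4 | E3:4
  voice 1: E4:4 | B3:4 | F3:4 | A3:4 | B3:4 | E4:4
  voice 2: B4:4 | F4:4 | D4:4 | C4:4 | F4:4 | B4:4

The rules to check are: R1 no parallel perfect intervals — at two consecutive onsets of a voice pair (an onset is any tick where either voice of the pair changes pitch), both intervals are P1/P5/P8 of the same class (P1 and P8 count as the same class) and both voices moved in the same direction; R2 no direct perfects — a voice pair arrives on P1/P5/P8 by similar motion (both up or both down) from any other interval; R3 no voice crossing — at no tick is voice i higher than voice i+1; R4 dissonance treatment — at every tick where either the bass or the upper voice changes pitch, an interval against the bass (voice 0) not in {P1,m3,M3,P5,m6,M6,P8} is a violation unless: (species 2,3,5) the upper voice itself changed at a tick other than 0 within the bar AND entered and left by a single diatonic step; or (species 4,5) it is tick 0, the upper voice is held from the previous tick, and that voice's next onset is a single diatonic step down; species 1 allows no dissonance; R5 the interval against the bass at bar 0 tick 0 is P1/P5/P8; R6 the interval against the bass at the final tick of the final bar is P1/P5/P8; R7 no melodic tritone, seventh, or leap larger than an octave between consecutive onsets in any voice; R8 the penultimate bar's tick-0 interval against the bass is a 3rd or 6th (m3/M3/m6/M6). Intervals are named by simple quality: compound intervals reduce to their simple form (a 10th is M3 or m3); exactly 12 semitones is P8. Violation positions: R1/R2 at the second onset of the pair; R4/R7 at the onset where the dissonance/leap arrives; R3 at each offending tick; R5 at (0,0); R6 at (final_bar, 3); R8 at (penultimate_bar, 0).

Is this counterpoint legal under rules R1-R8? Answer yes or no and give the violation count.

bar 0: v0=E3 v1=E4 v2=B4 (P5)
bar 1: v0=D3 v1=B3 v2=F4 (m3)
bar 2: v0=C3 v1=F3 v2=D4 (M2)
bar 3: v0=B2 v1=A3 v2=C4 (m2)
bar 4: v0=D3 v1=B3 v2=F4 (m3)
bar 5: v0=E3 v1=E4 v2=B4 (P5)
  R7 @ bar1.0: B4->F4 leap 6st
  R4 @ bar2.0: C3/F3 P4 untreated
  R4 @ bar2.0: C3/D4 M2 untreated
  R7 @ bar2.0: B3->F3 leap 6st
  R4 @ bar3.0: B2/A3 m7 untreated
  R4 @ bar3.0: B2/C4 m2 untreated
  R2 @ bar5.0: D3/B3 M6 -> E3/E4 P8 similar
  R2 @ bar5.0: D3/F4 m3 -> E3/B4 P5 similar
  R2 @ bar5.0: B3/F4 TT -> E4/B4 P5 similar
  R7 @ bar5.0: F4->B4 leap 6st

No (10 violations)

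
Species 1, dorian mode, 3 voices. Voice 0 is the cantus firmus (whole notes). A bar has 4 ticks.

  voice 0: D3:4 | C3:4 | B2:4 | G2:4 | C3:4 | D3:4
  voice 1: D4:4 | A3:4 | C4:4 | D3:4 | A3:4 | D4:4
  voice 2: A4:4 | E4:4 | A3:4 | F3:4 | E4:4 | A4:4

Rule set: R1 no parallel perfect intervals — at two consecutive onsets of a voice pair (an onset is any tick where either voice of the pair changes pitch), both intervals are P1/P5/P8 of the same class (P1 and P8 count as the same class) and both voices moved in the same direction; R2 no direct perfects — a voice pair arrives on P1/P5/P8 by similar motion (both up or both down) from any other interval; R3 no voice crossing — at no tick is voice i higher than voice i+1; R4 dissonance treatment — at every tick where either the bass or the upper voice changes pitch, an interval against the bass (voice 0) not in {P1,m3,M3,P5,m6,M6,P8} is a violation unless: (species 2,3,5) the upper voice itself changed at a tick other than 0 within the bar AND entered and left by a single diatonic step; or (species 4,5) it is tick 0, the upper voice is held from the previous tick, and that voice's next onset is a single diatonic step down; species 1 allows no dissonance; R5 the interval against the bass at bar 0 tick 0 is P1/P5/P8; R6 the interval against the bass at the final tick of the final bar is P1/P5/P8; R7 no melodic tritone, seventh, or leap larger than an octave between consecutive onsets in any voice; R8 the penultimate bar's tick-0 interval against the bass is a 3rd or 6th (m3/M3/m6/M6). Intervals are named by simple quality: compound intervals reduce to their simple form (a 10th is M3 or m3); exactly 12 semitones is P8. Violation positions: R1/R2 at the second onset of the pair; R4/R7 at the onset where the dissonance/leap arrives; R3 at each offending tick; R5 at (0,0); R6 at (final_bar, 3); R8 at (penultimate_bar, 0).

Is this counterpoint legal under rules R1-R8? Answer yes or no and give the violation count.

No (15 violations)

bar 0: v0=D3 v1=D4 v2=A4 (P5)
bar 1: v0=C3 v1=A3 v2=E4 (M3)
bar 2: v0=B2 v1=C4 v2=A3 (m7)
bar 3: v0=G2 v1=D3 v2=F3 (m7)
bar 4: v0=C3 v1=A3 v2=E4 (M3)
bar 5: v0=D3 v1=D4 v2=A4 (P5)
  R1 @ bar1.0: D4/A4 P5 -> A3/E4 P5 similar
  R3 @ bar2.0: C4 above A3
  R4 @ bar2.0: B2/C4 m2 untreated
  R4 @ bar2.0: B2/A3 m7 untreated
  R3 @ bar2.1: C4 above A3
  R3 @ bar2.2: C4 above A3
  R3 @ bar2.3: C4 above A3
  R2 @ bar3.0: B2/C4 m2 -> G2/D3 P5 similar
  R4 @ bar3.0: G2/F3 m7 untreated
  R7 @ bar3.0: C4->D3 leap 10st
  R2 @ bar4.0: D3/F3 m3 -> A3/E4 P5 similar
  R7 @ bar4.0: F3->E4 leap 11st
  R1 @ bar5.0: A3/E4 P5 -> D4/A4 P5 similar
  R2 @ bar5.0: C3/A3 M6 -> D3/D4 P8 similar
  R2 @ bar5.0: C3/E4 M3 -> D3/A4 P5 similar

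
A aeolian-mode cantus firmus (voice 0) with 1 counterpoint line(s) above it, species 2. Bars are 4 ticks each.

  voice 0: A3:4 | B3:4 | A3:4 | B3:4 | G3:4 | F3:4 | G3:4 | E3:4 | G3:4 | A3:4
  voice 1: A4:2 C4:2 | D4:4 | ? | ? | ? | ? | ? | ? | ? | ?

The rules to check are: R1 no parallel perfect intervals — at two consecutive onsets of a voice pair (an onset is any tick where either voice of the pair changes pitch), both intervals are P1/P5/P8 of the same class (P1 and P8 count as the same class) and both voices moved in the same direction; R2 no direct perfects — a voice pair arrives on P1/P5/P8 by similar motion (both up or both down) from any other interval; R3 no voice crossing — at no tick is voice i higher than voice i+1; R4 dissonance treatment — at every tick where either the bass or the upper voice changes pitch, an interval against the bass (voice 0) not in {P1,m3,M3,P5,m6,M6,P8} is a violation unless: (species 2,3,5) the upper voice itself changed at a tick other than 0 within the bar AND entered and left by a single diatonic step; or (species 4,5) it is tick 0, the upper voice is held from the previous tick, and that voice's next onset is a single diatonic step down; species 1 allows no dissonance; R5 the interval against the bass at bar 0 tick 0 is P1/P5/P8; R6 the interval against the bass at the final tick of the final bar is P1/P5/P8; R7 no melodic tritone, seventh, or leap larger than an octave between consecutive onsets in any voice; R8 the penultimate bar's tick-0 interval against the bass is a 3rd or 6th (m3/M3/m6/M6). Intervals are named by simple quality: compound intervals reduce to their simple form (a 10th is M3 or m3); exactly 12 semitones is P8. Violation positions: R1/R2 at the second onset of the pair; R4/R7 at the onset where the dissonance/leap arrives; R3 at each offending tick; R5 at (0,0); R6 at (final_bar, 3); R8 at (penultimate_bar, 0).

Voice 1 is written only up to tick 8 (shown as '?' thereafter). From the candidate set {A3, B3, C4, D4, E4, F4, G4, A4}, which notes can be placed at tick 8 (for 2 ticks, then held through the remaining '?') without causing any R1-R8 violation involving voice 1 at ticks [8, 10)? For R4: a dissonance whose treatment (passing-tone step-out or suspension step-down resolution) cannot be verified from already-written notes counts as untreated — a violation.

A3: violates R2
B3: violates R4
C4: legal
D4: violates R4
E4: legal
F4: legal
G4: violates R4
A4: legal

{A4, C4, E4, F4}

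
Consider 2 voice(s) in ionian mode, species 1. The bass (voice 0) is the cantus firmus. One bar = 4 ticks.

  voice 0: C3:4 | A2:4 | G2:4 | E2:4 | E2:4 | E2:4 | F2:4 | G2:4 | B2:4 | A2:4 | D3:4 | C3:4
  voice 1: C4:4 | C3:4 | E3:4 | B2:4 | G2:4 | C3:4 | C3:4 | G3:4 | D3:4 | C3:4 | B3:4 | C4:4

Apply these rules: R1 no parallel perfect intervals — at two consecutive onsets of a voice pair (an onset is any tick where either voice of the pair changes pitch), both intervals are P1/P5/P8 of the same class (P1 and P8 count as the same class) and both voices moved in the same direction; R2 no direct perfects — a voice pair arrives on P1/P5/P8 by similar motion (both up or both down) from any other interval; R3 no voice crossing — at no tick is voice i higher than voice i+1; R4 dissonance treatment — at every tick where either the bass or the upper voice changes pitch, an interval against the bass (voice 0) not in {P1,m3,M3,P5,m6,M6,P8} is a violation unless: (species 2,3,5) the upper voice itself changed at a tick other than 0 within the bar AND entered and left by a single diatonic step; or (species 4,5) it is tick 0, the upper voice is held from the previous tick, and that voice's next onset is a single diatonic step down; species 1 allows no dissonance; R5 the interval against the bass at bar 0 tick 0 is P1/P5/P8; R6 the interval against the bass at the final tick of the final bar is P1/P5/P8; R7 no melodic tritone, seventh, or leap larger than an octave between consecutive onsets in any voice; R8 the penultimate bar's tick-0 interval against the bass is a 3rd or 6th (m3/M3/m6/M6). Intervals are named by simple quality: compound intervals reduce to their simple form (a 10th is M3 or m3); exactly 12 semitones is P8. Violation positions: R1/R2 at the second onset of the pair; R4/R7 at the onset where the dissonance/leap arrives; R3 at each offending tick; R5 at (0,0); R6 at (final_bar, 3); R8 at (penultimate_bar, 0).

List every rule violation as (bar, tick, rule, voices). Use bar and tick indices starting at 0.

bar 0: v0=C3 v1=C4 downbeat P8
bar 1: v0=A2 v1=C3 downbeat m3
bar 2: v0=G2 v1=E3 downbeat M6
bar 3: v0=E2 v1=B2 downbeat P5
bar 4: v0=E2 v1=G2 downbeat m3
bar 5: v0=E2 v1=C3 downbeat m6
bar 6: v0=F2 v1=C3 downbeat P5
bar 7: v0=G2 v1=G3 downbeat P8
bar 8: v0=B2 v1=D3 downbeat m3
bar 9: v0=A2 v1=C3 downbeat m3
bar 10: v0=D3 v1=B3 downbeat M6
bar 11: v0=C3 v1=C4 downbeat P8
  -> R2 @ bar 3 tick 0 v(0, 1): G2/E3 M6 -> E2/B2 P5 similar
  -> R2 @ bar 7 tick 0 v(0, 1): F2/C3 P5 -> G2/G3 P8 similar
  -> R7 @ bar 10 tick 0 v(1,): C3->B3 leap 11st

(3, 0, R2, (0, 1))
(7, 0, R2, (0, 1))
(10, 0, R7, (1,))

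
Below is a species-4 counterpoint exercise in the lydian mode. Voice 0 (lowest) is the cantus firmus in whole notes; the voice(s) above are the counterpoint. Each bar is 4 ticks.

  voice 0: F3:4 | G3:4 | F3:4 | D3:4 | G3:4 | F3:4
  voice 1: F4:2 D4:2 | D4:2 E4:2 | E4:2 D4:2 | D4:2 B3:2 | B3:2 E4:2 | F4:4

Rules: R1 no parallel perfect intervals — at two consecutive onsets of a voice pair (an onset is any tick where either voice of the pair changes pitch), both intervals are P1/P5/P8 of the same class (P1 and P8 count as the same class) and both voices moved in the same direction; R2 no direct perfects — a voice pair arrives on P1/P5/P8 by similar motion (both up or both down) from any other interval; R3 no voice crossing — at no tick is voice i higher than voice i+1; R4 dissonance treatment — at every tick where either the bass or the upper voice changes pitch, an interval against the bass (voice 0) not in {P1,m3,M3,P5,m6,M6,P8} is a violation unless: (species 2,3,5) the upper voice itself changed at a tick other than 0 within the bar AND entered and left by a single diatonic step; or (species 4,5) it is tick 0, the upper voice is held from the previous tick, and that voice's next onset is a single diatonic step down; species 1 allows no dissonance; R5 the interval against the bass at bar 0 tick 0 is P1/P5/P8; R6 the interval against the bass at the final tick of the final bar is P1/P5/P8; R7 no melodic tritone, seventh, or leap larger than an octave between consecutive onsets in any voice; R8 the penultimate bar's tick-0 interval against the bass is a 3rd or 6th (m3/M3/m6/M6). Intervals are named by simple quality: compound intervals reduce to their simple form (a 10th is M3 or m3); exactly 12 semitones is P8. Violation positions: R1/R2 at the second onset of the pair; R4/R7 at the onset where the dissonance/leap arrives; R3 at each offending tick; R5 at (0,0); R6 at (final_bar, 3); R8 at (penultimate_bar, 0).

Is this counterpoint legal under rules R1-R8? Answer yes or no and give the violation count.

bar 0: v0=F3 v1=F4 (P8)
bar 1: v0=G3 v1=D4 (P5)
bar 2: v0=F3 v1=E4 (M7)
bar 3: v0=D3 v1=D4 (P8)
bar 4: v0=G3 v1=B3 (M3)
bar 5: v0=F3 v1=F4 (P8)

Yes (0 violations)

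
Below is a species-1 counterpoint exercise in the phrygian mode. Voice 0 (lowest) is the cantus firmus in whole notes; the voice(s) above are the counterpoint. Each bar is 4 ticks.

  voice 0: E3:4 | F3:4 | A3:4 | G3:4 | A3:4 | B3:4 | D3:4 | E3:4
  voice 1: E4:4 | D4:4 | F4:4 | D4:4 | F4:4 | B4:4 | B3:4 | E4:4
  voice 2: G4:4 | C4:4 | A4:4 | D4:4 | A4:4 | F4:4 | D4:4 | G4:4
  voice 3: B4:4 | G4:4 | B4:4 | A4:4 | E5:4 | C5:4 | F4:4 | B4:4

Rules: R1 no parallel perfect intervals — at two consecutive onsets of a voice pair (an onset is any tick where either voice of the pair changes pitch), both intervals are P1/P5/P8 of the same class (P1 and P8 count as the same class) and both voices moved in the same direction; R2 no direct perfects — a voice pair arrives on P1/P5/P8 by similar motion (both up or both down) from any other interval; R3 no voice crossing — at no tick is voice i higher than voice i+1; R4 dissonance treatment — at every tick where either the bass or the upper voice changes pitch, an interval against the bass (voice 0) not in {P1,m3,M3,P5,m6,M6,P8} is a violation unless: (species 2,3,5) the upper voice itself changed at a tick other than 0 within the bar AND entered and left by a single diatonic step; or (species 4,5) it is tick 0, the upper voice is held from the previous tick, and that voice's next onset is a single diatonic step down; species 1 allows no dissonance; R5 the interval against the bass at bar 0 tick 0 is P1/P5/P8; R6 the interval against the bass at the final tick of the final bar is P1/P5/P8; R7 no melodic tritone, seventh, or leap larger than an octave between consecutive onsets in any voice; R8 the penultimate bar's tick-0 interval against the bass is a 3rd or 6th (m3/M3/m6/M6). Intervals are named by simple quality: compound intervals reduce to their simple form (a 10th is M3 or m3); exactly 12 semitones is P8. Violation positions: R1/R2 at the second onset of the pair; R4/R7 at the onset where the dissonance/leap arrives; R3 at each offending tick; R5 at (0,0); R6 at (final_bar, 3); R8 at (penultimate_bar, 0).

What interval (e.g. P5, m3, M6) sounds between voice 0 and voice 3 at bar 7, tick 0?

voice 0=E3 voice 3=B4 -> P5

P5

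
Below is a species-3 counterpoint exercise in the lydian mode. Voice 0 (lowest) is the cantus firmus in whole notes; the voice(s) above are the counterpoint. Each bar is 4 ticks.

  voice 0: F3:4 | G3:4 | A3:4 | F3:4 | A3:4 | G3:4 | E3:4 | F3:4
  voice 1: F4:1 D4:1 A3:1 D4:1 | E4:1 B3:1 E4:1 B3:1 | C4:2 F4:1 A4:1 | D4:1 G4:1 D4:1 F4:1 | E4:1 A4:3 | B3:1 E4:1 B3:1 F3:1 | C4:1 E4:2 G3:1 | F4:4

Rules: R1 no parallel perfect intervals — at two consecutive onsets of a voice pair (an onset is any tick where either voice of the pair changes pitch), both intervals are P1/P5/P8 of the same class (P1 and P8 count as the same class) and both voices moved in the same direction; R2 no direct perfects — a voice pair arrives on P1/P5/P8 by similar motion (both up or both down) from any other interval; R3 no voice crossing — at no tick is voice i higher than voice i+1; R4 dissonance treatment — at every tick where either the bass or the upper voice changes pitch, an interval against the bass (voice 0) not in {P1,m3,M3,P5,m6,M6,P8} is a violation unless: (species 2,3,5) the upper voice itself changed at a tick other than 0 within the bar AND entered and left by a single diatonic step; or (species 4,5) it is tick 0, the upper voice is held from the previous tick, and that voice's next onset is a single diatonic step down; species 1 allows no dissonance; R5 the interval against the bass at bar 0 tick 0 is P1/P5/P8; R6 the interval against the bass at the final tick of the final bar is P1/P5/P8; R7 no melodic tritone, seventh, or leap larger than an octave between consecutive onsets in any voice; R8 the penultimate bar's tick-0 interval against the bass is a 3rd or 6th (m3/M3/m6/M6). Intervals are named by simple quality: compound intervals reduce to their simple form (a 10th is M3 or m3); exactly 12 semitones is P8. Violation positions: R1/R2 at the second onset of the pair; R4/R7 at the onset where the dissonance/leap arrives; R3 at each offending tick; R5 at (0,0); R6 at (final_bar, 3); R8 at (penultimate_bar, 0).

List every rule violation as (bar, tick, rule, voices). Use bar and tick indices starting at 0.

bar 0: v0=F3 v1=F4 downbeat P8
bar 1: v0=G3 v1=E4 downbeat M6
bar 2: v0=A3 v1=C4 downbeat m3
bar 3: v0=F3 v1=D4 downbeat M6
bar 4: v0=A3 v1=E4 downbeat P5
bar 5: v0=G3 v1=B3 downbeat M3
bar 6: v0=E3 v1=C4 downbeat m6
bar 7: v0=F3 v1=F4 downbeat P8
  -> R4 @ bar 3 tick 1 v(0, 1): F3/G4 M2 untreated
  -> R7 @ bar 5 tick 0 v(1,): A4->B3 leap 10st
  -> R3 @ bar 5 tick 3 v(0, 1): G3 above F3
  -> R4 @ bar 5 tick 3 v(0, 1): G3/F3 M2 untreated
  -> R7 @ bar 5 tick 3 v(1,): B3->F3 leap 6st
  -> R2 @ bar 7 tick 0 v(0, 1): E3/G3 m3 -> F3/F4 P8 similar
  -> R7 @ bar 7 tick 0 v(1,): G3->F4 leap 10st

(3, 1, R4, (0, 1))
(5, 0, R7, (1,))
(5, 3, R3, (0, 1))
(5, 3, R4, (0, 1))
(5, 3, R7, (1,))
(7, 0, R2, (0, 1))
(7, 0, R7, (1,))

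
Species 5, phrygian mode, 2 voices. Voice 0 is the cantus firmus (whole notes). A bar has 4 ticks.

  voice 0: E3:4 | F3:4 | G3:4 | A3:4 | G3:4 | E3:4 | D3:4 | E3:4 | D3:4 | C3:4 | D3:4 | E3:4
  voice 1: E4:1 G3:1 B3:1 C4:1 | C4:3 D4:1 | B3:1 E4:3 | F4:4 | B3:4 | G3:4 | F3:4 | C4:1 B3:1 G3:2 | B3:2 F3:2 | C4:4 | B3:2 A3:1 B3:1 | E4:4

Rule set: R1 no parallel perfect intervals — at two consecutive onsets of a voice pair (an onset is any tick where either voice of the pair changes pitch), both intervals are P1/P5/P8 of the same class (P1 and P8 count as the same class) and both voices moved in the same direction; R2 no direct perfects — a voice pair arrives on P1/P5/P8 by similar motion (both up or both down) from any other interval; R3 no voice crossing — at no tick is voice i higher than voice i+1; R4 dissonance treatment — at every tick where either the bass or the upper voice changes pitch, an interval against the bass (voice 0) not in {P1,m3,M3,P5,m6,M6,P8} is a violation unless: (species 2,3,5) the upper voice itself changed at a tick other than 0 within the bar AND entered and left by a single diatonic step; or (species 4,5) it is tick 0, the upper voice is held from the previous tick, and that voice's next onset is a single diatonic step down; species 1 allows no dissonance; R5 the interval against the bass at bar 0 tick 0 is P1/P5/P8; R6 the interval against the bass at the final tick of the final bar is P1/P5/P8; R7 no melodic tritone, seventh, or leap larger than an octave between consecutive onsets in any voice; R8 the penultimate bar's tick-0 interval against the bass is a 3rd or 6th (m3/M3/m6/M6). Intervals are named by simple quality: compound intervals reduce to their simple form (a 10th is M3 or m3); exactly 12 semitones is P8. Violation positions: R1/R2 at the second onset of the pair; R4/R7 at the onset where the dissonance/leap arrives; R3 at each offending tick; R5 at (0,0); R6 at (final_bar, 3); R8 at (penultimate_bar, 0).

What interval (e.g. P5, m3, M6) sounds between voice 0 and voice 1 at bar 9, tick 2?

voice 0=C3 voice 1=C4 -> P8

P8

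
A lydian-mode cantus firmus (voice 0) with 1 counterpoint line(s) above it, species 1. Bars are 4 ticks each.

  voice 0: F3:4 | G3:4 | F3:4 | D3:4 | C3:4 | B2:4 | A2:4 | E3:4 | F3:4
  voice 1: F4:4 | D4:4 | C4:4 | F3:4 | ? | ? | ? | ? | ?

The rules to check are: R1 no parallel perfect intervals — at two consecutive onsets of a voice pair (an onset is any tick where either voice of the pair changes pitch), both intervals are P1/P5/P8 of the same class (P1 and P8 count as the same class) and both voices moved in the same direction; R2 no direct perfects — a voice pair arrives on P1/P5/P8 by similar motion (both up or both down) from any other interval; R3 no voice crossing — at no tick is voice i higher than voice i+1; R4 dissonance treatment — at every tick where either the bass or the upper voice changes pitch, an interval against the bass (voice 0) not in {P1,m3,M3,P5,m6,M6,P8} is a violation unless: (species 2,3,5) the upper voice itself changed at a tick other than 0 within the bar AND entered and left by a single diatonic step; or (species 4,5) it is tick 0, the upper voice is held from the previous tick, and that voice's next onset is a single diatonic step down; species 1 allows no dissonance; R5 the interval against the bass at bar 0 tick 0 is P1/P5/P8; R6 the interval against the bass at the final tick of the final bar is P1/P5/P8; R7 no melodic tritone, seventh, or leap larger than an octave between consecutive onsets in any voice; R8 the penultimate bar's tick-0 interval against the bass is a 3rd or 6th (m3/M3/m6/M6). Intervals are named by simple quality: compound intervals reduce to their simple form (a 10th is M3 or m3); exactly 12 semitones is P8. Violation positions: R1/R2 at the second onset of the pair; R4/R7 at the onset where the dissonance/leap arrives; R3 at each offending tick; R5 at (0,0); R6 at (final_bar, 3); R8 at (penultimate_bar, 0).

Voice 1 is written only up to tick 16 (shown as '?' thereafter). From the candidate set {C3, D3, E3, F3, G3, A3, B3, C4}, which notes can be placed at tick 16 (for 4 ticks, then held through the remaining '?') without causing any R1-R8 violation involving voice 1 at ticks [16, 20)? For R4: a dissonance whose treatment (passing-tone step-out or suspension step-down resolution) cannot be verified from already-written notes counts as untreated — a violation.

{A3, C4, E3, G3}

C3: violates R2
D3: violates R4
E3: legal
F3: violates R4
G3: legal
A3: legal
B3: violates R4,R7
C4: legal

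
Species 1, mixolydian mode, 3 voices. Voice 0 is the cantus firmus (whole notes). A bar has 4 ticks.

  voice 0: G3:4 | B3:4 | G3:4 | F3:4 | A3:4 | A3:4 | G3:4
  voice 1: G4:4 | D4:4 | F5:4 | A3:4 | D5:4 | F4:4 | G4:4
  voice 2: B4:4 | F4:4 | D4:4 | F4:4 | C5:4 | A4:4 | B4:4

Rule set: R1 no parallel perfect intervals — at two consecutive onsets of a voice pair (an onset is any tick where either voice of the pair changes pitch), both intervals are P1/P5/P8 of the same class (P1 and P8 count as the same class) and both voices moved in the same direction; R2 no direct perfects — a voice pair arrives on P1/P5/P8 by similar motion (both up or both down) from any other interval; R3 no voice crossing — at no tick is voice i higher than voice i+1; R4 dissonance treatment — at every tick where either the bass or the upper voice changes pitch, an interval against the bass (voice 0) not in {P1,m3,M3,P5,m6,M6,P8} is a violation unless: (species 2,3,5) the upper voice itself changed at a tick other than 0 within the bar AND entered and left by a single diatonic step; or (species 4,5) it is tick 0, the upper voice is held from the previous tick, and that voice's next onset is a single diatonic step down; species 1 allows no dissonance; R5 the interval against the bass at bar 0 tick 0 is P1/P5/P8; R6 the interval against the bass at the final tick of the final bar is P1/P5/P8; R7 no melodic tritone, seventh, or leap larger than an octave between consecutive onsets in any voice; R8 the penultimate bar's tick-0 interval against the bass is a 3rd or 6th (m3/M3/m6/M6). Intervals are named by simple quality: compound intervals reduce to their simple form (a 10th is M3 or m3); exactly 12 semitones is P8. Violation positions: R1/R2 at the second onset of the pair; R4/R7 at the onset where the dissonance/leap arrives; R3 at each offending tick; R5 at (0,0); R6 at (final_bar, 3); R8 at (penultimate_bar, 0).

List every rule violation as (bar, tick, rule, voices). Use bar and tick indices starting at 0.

(0, 0, R5, (0, 2))
(1, 0, R4, (0, 2))
(1, 0, R7, (2,))
(2, 0, R2, (0, 2))
(2, 0, R3, (1, 2))
(2, 0, R4, (0, 1))
(2, 0, R7, (1,))
(2, 1, R3, (1, 2))
(2, 2, R3, (1, 2))
(2, 3, R3, (1, 2))
(3, 0, R7, (1,))
(4, 0, R3, (1, 2))
(4, 0, R4, (0, 1))
(4, 0, R7, (1,))
(4, 1, R3, (1, 2))
(4, 2, R3, (1, 2))
(4, 3, R3, (1, 2))
(5, 0, R8, (0, 2))
(6, 3, R6, (0, 2))

bar 0: v0=G3 v1=G4 v2=B4 downbeat M3
bar 1: v0=B3 v1=D4 v2=F4 downbeat TT
bar 2: v0=G3 v1=F5 v2=D4 downbeat P5
bar 3: v0=F3 v1=A3 v2=F4 downbeat P8
bar 4: v0=A3 v1=D5 v2=C5 downbeat m3
bar 5: v0=A3 v1=F4 v2=A4 downbeat P8
bar 6: v0=G3 v1=G4 v2=B4 downbeat M3
  -> R5 @ bar 0 tick 0 v(0, 2): opens on M3
  -> R4 @ bar 1 tick 0 v(0, 2): B3/F4 TT untreated
  -> R7 @ bar 1 tick 0 v(2,): B4->F4 leap 6st
  -> R2 @ bar 2 tick 0 v(0, 2): B3/F4 TT -> G3/D4 P5 similar
  -> R3 @ bar 2 tick 0 v(1, 2): F5 above D4
  -> R4 @ bar 2 tick 0 v(0, 1): G3/F5 m7 untreated
  -> R7 @ bar 2 tick 0 v(1,): D4->F5 leap 15st
  -> R3 @ bar 2 tick 1 v(1, 2): F5 above D4
  -> R3 @ bar 2 tick 2 v(1, 2): F5 above D4
  -> R3 @ bar 2 tick 3 v(1, 2): F5 above D4
  -> R7 @ bar 3 tick 0 v(1,): F5->A3 leap 20st
  -> R3 @ bar 4 tick 0 v(1, 2): D5 above C5
  -> R4 @ bar 4 tick 0 v(0, 1): A3/D5 P4 untreated
  -> R7 @ bar 4 tick 0 v(1,): A3->D5 leap 17st
  -> R3 @ bar 4 tick 1 v(1, 2): D5 above C5
  -> R3 @ bar 4 tick 2 v(1, 2): D5 above C5
  -> R3 @ bar 4 tick 3 v(1, 2): D5 above C5
  -> R8 @ bar 5 tick 0 v(0, 2): penult P8 not 3rd/6th
  -> R6 @ bar 6 tick 3 v(0, 2): closes on M3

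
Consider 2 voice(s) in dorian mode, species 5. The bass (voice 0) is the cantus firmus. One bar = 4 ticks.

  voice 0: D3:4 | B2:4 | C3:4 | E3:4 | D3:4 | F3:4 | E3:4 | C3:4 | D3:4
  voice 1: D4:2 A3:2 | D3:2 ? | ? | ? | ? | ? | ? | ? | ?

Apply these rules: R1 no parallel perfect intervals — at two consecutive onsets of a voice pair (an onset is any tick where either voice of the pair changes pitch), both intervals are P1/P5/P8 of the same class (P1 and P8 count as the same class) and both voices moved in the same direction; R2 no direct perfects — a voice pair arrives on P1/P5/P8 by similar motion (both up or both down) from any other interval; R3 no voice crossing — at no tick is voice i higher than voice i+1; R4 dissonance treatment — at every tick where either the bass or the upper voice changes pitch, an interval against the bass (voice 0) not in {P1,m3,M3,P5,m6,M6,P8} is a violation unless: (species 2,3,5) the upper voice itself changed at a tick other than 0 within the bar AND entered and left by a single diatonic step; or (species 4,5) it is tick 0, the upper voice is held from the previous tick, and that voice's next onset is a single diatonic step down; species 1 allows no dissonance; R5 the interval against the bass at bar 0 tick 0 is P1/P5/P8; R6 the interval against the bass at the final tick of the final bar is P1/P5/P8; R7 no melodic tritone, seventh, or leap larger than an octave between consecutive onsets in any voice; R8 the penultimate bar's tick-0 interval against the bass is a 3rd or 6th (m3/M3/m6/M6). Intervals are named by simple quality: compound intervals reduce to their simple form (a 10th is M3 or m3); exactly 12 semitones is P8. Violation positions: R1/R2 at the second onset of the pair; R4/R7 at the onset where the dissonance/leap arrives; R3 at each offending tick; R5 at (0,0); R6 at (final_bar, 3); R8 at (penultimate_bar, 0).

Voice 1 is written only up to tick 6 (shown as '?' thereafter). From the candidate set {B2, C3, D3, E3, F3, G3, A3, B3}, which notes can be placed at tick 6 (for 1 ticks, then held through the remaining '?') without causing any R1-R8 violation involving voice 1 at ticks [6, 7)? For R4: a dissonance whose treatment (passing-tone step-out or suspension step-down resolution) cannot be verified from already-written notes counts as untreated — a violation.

{B2, B3, D3, G3}

B2: legal
C3: violates R4
D3: legal
E3: violates R4
F3: violates R4
G3: legal
A3: violates R4
B3: legal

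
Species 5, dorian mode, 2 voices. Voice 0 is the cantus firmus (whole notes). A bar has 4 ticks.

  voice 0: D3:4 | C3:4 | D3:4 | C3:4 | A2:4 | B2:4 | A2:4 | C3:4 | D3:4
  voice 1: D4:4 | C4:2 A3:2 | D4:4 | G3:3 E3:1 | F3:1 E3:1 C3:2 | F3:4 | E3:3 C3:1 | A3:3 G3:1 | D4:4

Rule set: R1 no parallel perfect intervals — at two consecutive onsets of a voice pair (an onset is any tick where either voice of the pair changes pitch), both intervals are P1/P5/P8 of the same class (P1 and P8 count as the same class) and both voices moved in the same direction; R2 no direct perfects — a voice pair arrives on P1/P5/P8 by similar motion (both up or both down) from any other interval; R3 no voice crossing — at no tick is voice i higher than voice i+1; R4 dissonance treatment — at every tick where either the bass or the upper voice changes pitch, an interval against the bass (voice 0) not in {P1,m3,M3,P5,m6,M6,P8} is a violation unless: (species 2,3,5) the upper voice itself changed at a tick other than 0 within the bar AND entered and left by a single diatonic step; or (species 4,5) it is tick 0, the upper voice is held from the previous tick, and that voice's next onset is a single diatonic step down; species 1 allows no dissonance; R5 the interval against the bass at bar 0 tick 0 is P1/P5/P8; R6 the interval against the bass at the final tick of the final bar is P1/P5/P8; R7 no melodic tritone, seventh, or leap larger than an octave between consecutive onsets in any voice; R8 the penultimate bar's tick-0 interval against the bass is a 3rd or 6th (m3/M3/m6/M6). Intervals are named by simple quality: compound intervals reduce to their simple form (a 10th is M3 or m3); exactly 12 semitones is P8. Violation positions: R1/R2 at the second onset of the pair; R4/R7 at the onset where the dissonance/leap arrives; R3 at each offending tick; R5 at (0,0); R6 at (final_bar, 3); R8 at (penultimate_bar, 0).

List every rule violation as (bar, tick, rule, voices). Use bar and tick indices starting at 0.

bar 0: v0=D3 v1=D4 downbeat P8
bar 1: v0=C3 v1=C4 downbeat P8
bar 2: v0=D3 v1=D4 downbeat P8
bar 3: v0=C3 v1=G3 downbeat P5
bar 4: v0=A2 v1=F3 downbeat m6
bar 5: v0=B2 v1=F3 downbeat TT
bar 6: v0=A2 v1=E3 downbeat P5
bar 7: v0=C3 v1=A3 downbeat M6
bar 8: v0=D3 v1=D4 downbeat P8
  -> R1 @ bar 1 tick 0 v(0, 1): D3/D4 P8 -> C3/C4 P8 similar
  -> R2 @ bar 2 tick 0 v(0, 1): C3/A3 M6 -> D3/D4 P8 similar
  -> R2 @ bar 3 tick 0 v(0, 1): D3/D4 P8 -> C3/G3 P5 similar
  -> R4 @ bar 5 tick 0 v(0, 1): B2/F3 TT untreated
  -> R2 @ bar 6 tick 0 v(0, 1): B2/F3 TT -> A2/E3 P5 similar
  -> R2 @ bar 8 tick 0 v(0, 1): C3/G3 P5 -> D3/D4 P8 similar

(1, 0, R1, (0, 1))
(2, 0, R2, (0, 1))
(3, 0, R2, (0, 1))
(5, 0, R4, (0, 1))
(6, 0, R2, (0, 1))
(8, 0, R2, (0, 1))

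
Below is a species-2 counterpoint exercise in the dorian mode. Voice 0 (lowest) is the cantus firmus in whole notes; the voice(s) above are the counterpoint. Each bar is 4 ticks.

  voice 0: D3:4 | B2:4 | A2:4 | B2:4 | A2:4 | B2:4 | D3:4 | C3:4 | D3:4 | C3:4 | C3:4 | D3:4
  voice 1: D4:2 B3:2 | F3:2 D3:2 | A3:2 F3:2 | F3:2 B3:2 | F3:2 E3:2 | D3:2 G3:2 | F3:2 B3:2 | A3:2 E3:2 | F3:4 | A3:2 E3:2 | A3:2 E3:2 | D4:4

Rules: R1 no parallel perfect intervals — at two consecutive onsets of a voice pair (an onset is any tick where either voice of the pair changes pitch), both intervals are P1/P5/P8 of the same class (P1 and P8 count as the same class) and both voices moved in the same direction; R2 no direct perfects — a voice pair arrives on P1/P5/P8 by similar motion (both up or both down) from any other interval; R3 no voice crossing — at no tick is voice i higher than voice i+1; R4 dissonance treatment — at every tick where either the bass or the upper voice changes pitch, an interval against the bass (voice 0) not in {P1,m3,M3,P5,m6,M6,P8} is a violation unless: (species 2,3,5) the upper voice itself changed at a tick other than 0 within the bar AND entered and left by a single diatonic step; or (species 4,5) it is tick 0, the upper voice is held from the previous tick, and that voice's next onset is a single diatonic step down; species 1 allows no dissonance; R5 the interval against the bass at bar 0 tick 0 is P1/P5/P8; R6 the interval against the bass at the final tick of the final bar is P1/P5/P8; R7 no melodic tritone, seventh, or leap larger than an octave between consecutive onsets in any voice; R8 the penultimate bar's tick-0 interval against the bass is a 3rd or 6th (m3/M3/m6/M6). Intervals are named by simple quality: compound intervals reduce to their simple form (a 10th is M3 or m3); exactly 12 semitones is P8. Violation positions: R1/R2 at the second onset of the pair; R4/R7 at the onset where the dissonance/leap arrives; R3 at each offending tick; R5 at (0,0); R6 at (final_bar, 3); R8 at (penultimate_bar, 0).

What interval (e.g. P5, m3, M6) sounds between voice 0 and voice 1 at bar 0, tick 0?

voice 0=D3 voice 1=D4 -> P8

P8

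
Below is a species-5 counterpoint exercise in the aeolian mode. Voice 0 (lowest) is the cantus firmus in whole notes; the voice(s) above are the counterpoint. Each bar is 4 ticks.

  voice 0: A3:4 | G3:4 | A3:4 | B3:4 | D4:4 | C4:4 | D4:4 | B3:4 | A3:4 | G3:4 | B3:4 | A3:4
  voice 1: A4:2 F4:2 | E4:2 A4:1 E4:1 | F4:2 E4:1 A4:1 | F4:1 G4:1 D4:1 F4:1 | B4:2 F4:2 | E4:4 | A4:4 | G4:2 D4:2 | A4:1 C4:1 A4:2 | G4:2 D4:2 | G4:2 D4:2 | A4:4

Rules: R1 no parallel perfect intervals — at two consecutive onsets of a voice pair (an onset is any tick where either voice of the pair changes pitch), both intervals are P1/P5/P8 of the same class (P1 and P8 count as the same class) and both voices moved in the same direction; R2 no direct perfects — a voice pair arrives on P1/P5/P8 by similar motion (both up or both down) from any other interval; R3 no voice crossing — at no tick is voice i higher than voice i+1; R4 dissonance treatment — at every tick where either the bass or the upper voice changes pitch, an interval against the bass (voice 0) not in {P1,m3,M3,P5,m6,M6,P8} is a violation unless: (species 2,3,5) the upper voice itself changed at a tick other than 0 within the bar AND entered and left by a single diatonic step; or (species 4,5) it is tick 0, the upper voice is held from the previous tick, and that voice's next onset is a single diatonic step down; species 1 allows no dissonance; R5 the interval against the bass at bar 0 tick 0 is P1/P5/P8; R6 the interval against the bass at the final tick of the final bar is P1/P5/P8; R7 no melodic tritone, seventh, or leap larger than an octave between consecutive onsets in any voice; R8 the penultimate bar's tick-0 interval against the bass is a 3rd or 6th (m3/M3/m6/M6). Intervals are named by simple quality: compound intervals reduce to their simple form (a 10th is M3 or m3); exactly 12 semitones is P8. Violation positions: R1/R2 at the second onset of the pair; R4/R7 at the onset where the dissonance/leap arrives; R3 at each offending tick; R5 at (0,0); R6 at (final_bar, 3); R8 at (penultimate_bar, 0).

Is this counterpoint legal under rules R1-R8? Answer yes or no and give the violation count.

No (7 violations)

bar 0: v0=A3 v1=A4 (P8)
bar 1: v0=G3 v1=E4 (M6)
bar 2: v0=A3 v1=F4 (m6)
bar 3: v0=B3 v1=F4 (TT)
bar 4: v0=D4 v1=B4 (M6)
bar 5: v0=C4 v1=E4 (M3)
bar 6: v0=D4 v1=A4 (P5)
bar 7: v0=B3 v1=G4 (m6)
bar 8: v0=A3 v1=A4 (P8)
bar 9: v0=G3 v1=G4 (P8)
bar 10: v0=B3 v1=G4 (m6)
bar 11: v0=A3 v1=A4 (P8)
  R4 @ bar1.2: G3/A4 M2 untreated
  R4 @ bar3.0: B3/F4 TT untreated
  R4 @ bar3.3: B3/F4 TT untreated
  R7 @ bar4.0: F4->B4 leap 6st
  R7 @ bar4.2: B4->F4 leap 6st
  R2 @ bar6.0: C4/E4 M3 -> D4/A4 P5 similar
  R1 @ bar9.0: A3/A4 P8 -> G3/G4 P8 similar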